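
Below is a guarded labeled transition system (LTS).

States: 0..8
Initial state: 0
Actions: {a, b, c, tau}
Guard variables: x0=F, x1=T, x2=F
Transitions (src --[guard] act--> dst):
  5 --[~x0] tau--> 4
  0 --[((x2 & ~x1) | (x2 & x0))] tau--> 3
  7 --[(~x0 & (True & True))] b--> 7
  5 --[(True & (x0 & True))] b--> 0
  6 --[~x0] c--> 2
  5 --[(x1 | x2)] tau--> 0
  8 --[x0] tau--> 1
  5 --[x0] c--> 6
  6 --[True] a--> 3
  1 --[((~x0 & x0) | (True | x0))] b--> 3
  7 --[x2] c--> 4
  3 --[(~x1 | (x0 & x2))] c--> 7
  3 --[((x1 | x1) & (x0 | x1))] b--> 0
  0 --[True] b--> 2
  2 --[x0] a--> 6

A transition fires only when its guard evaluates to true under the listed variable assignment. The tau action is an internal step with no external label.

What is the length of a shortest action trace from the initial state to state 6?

Breadth-first toward 6:
  Layer 0: {0}
  Layer 1: {2}
6 never appears.

Answer: UNREACHABLE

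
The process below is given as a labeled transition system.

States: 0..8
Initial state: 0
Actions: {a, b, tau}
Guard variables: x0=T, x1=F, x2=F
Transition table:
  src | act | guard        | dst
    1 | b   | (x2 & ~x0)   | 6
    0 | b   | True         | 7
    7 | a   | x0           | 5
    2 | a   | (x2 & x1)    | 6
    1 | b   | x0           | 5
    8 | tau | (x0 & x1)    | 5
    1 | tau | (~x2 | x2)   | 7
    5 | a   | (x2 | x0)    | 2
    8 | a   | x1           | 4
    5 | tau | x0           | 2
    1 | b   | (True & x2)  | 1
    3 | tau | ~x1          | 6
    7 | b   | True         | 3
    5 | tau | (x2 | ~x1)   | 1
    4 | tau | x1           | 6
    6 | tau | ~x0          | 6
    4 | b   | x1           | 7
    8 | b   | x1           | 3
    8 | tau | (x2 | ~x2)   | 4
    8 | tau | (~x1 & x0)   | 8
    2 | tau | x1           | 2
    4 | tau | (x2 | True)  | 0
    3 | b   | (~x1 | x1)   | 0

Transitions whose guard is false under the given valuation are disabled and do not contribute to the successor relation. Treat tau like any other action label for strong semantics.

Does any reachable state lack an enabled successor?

Answer: DEADLOCK at state 2

Analysis:
R = {0,1,2,3,5,6,7}
  0: b→7  [1 exit(s)]
  1: b→5  tau→7  [2 exit(s)]
  2: ∅  [STUCK]
  3: b→0  tau→6  [2 exit(s)]
  5: a→2  tau→1  tau→2  [3 exit(s)]
  6: ∅  [STUCK]
  7: a→5  b→3  [2 exit(s)]
Path to 2: b·a·a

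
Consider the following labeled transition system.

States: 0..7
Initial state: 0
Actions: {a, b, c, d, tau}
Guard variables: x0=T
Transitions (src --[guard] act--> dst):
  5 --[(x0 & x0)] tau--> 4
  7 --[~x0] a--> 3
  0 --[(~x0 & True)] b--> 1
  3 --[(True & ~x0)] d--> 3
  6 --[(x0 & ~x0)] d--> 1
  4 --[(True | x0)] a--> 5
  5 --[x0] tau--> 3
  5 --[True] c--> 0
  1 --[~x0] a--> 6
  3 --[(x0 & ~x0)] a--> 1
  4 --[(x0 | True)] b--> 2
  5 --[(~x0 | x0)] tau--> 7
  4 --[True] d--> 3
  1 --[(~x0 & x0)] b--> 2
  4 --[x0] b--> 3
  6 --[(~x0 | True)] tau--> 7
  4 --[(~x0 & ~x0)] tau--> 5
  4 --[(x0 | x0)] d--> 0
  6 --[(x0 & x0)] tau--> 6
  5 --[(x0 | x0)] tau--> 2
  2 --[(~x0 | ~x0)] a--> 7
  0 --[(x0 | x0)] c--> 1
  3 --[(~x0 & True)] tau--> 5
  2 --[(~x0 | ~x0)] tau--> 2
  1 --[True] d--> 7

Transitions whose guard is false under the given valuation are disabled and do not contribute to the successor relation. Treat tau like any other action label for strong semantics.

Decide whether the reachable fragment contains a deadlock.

Answer: DEADLOCK at state 7

Analysis:
R = {0,1,7}
  0: c→1  [1 exit(s)]
  1: d→7  [1 exit(s)]
  7: ∅  [deadlock]
trace reaching 7: c·d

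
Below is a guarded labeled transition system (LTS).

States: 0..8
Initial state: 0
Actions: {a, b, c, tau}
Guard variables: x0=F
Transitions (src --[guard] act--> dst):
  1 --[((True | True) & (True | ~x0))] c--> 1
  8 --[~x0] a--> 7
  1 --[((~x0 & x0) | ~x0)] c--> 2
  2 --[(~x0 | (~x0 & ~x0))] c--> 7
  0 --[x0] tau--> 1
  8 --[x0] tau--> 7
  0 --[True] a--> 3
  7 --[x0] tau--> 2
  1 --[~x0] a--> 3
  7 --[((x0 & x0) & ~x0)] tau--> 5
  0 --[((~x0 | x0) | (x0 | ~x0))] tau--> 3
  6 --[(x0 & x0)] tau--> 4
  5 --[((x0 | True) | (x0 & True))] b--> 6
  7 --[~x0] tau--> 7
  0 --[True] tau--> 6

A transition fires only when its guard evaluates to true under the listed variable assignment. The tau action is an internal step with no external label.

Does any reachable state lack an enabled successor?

Reachable = {0,3,6}
  0: a→3  tau→3  tau→6  [deg 3]
  3: ∅  [STUCK]
  6: ∅  [STUCK]
witness 3: a

Answer: DEADLOCK at state 3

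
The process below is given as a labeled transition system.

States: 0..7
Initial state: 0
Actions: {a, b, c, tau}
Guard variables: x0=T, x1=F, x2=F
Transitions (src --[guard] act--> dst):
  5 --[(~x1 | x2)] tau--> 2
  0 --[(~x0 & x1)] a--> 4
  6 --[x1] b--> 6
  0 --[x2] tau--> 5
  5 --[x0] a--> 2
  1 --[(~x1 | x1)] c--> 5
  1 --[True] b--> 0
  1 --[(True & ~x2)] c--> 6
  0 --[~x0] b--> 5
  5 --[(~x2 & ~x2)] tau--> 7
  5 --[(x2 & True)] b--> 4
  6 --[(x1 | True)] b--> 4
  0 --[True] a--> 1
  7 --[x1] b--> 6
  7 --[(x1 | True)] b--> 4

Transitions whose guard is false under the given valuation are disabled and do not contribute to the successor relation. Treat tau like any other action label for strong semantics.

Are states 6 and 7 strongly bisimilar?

Refine partition for ~:
  π0 = {{0,1,2,3,4,5,6,7}}
  π1 = {{0},{1},{2,3,4},{5},{6,7}}
5 equivalence class(es) (converged in 2)
[6]={6,7}  [7]={6,7}

Answer: BISIMILAR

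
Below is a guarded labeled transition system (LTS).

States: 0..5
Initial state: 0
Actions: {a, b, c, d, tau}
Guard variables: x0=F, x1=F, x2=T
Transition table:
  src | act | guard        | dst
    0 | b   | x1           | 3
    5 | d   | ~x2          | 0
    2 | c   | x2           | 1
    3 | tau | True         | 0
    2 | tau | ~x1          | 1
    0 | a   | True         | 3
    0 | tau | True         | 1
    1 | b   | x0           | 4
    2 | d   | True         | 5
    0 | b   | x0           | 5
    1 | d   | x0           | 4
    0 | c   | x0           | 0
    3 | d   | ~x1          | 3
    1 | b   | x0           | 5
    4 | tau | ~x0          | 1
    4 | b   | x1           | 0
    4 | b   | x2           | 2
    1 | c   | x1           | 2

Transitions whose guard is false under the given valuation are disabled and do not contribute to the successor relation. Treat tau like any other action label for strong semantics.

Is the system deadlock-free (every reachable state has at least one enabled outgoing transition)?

Reachable = {0,1,3}
  0: a→3  tau→1  [2 out]
  1: ∅  [STUCK]
  3: d→3  tau→0  [2 out]
witness 1: tau

Answer: DEADLOCK at state 1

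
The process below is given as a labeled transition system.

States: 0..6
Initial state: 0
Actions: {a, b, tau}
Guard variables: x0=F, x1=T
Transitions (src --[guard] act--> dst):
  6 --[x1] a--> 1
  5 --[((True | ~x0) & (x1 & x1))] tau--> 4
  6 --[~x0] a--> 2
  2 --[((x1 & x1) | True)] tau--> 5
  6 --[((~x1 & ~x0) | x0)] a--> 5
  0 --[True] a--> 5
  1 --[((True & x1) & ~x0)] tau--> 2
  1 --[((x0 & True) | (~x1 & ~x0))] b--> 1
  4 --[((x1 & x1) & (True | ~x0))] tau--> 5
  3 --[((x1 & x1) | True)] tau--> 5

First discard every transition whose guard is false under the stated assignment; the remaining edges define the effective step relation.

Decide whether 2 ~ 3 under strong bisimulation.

Answer: BISIMILAR

Trace:
Bisimulation quotient by refinement:
  round 0: {{0,1,2,3,4,5,6}}
  round 1: {{0,6},{1,2,3,4,5}}
2 equivalence class(es) (converged in 2)
class of 2: {1,2,3,4,5}; class of 3: {1,2,3,4,5}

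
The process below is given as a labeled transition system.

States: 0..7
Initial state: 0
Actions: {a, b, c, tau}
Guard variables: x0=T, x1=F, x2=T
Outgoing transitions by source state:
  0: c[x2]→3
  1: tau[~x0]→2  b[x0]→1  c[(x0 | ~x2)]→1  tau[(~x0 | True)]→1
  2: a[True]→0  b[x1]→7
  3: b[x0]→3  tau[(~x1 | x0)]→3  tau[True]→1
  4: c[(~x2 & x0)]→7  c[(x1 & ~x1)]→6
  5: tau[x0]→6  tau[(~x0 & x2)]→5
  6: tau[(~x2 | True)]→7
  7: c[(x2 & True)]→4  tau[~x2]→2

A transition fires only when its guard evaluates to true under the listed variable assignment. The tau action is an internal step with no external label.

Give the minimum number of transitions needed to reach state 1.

Layered search for 1:
  L0 = {0}
  L1 = {3}
  L2 = {1}
depth(1)=2, e.g. c·tau

Answer: 2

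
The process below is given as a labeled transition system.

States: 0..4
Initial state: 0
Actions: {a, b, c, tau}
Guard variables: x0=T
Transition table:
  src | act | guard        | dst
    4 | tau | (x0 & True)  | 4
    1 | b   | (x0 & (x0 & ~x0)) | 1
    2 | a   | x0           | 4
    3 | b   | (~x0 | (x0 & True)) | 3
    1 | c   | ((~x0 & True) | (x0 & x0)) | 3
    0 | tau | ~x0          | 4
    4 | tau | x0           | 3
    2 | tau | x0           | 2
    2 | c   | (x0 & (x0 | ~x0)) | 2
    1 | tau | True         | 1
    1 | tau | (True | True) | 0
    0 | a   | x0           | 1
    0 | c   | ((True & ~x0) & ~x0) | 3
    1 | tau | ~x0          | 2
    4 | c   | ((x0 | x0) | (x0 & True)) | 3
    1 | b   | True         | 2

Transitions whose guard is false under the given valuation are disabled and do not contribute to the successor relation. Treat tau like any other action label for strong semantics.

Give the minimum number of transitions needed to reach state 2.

Answer: 2

Working:
BFS to 2:
  L0 = {0}
  L1 = {1}
  L2 = {2,3}
depth(2)=2, e.g. a·b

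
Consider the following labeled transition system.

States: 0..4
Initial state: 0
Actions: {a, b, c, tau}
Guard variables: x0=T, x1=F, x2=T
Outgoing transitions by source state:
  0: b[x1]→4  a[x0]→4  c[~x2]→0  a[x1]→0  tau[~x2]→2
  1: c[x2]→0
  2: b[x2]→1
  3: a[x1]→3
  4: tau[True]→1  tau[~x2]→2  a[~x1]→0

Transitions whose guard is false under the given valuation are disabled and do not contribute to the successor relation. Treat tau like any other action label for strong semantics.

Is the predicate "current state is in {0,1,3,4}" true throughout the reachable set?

Safe = {0,1,3,4}
Reachable = {0,1,4}
  0: safe
  1: safe
  4: safe

Answer: INVARIANT HOLDS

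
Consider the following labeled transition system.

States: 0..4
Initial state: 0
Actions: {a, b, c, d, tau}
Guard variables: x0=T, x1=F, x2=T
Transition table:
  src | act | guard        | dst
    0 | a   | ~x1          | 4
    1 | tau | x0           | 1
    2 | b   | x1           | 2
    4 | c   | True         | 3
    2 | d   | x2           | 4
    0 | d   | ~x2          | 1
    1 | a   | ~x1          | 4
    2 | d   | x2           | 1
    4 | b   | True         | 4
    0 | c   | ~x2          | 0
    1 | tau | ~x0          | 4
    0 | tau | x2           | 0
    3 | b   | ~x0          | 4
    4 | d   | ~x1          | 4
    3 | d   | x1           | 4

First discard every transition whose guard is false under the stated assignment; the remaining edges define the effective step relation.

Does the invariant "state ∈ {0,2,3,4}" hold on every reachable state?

Inv-set: {0,2,3,4}
Reachable = {0,3,4}
  0: ✓
  3: ✓
  4: ✓

Answer: INVARIANT HOLDS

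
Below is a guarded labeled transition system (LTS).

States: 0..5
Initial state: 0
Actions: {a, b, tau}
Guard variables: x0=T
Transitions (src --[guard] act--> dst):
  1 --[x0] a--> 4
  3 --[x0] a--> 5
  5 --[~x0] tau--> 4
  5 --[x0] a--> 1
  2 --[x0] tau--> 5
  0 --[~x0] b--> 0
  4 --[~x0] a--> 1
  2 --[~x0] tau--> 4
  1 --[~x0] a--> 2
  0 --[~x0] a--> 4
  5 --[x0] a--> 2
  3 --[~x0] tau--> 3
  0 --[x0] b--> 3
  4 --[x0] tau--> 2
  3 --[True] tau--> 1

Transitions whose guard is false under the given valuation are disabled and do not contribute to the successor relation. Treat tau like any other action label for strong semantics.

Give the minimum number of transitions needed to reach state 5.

Answer: 2

Working:
Layered search for 5:
  Layer 0: {0}
  Layer 1: {3}
  Layer 2: {1,5}
first hit 5 at d=2 via b·a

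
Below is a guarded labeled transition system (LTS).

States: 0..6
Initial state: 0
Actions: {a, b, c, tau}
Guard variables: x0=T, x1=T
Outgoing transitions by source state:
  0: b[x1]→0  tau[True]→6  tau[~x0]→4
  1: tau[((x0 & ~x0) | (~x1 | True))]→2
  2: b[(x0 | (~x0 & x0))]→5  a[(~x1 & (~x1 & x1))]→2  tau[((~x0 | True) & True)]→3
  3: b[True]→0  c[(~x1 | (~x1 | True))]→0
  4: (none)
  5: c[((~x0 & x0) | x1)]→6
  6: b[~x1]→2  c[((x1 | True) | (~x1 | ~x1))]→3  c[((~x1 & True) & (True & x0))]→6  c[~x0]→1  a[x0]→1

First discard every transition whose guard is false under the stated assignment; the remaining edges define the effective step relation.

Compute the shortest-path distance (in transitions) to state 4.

Answer: UNREACHABLE

Working:
Layered search for 4:
  Layer 0: {0}
  Layer 1: {6}
  Layer 2: {1,3}
  Layer 3: {2}
  Layer 4: {5}
4 never appears.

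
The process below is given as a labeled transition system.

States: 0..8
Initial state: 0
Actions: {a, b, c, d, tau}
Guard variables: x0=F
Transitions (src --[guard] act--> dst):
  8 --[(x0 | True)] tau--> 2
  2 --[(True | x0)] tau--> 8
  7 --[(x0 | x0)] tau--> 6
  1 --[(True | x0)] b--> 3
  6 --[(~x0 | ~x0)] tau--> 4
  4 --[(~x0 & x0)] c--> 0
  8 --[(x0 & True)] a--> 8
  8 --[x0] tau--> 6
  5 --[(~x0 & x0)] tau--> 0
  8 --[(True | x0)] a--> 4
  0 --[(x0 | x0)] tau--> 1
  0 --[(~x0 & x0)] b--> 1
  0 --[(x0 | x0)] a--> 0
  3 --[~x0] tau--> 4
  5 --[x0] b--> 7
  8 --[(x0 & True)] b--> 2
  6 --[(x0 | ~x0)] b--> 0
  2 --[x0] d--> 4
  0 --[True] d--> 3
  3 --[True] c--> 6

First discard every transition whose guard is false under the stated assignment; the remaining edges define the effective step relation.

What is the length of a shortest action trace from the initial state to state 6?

Answer: 2

Working:
BFS to 6:
  depth 0: {0}
  depth 1: {3}
  depth 2: {4,6}
depth(6)=2, e.g. d·c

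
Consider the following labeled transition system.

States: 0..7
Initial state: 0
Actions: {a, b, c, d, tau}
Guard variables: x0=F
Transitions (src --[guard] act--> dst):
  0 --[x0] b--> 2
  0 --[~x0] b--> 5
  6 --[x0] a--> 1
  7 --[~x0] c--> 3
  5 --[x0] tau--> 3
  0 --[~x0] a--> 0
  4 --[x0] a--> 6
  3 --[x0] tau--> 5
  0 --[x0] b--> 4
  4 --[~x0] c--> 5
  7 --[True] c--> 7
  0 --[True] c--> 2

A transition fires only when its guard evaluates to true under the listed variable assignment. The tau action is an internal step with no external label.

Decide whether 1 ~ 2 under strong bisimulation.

Answer: BISIMILAR

Analysis:
Refine partition for ~:
  P[0] = {{0,1,2,3,4,5,6,7}}
  P[1] = {{0},{1,2,3,5,6},{4,7}}
  P[2] = {{0},{1,2,3,5,6},{4},{7}}
4 equivalence class(es) (converged in 3)
1∈{1,2,3,5,6}, 2∈{1,2,3,5,6}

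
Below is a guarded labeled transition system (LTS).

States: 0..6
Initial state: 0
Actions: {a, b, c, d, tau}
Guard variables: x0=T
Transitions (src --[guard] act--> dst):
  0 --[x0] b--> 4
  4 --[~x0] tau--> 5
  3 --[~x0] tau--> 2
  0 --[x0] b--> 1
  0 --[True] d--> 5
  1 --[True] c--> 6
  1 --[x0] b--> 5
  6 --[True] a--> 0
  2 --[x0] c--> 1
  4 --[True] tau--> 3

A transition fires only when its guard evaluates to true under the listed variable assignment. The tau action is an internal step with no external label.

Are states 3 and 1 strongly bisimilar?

Refine partition for ~:
  π0 = {{0,1,2,3,4,5,6}}
  π1 = {{0},{1},{2},{3,5},{4},{6}}
6 equivalence class(es) (converged in 2)
class of 3: {3,5}; class of 1: {1}

Answer: NOT BISIMILAR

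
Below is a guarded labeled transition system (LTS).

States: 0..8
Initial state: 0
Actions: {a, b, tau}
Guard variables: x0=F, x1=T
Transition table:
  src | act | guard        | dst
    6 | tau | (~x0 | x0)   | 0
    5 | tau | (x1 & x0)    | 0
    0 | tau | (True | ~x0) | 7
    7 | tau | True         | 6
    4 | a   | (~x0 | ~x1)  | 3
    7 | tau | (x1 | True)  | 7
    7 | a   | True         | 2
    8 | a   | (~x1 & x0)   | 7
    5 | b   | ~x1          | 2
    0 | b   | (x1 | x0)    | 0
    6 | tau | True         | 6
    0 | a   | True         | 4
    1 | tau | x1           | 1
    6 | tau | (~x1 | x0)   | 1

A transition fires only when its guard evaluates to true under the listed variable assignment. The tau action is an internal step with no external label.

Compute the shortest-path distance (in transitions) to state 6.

Answer: 2

Analysis:
Layered search for 6:
  L0 = {0}
  L1 = {4,7}
  L2 = {2,3,6}
6 enters at depth 2; path tau·tau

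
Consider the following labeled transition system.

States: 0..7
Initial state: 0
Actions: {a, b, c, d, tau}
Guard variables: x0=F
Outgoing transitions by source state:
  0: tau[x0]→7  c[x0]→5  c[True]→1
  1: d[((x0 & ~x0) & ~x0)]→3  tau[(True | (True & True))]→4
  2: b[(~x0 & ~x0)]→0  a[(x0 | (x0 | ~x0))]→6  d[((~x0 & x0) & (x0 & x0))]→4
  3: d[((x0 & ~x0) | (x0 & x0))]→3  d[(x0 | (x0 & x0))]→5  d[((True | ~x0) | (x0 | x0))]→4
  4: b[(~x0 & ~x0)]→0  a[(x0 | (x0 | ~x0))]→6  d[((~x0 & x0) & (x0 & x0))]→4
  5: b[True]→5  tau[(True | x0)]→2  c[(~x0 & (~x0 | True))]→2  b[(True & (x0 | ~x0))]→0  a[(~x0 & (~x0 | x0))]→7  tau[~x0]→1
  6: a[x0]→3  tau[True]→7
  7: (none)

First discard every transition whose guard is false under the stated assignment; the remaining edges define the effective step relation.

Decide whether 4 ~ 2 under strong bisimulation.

Bisimulation quotient by refinement:
  π0 = {{0,1,2,3,4,5,6,7}}
  π1 = {{0},{1,6},{2,4},{3},{5},{7}}
  π2 = {{0},{1},{2,4},{3},{5},{6},{7}}
Fixed point at round 3; 7 class(es).
[4]={2,4}  [2]={2,4}

Answer: BISIMILAR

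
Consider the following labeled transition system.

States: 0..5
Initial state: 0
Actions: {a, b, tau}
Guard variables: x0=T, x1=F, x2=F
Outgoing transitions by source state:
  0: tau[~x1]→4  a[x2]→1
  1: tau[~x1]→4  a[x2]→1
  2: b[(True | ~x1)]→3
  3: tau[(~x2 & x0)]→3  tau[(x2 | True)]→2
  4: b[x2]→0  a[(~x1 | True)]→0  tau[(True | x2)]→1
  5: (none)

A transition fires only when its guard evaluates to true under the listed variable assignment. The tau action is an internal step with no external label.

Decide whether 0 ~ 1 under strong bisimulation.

Answer: BISIMILAR

Working:
Refine partition for ~:
  π0 = {{0,1,2,3,4,5}}
  π1 = {{0,1,3},{2},{4},{5}}
  π2 = {{0,1},{2},{3},{4},{5}}
stable after 3 split(s): 5 block(s)
[0]={0,1}  [1]={0,1}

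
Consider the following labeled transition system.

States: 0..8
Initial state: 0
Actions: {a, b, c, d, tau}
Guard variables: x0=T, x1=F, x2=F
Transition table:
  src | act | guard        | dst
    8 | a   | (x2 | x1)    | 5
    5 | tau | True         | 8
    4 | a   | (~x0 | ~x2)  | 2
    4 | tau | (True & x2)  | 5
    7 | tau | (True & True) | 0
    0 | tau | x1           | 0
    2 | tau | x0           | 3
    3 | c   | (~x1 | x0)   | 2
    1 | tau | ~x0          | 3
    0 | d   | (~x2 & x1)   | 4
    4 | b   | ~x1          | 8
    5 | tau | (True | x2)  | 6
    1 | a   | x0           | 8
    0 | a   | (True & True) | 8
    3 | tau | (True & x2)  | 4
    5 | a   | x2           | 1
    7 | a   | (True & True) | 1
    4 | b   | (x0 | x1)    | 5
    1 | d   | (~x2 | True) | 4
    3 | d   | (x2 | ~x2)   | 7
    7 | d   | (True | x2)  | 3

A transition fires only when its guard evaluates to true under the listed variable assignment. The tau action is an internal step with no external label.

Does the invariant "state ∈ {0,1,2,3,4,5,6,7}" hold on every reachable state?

Inv-set: {0,1,2,3,4,5,6,7}
Reachable = {0,8}
  0: ok
  8: VIOLATES
reach 8 via a — violates

Answer: INVARIANT VIOLATED at state 8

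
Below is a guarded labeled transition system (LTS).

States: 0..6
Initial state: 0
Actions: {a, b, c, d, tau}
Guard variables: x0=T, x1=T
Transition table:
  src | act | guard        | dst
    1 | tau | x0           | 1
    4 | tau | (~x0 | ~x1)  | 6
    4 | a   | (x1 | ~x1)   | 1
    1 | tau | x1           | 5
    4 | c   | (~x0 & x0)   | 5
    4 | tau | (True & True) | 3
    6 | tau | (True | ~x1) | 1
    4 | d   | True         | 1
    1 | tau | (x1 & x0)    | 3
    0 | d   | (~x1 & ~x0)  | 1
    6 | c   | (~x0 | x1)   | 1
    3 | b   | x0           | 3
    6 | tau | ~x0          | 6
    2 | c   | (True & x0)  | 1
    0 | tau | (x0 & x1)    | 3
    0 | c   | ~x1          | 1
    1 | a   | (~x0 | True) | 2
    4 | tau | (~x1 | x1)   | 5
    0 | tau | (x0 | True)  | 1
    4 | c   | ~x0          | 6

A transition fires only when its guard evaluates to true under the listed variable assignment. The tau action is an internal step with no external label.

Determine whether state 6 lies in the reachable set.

Answer: UNREACHABLE

Working:
Guard filter leaves 14 enabled edge(s).
L0 = {0}
L1 = {1,3}  total {0,1,3}
L2 = {2,5}  total {0,1,2,3,5}
R = {0,1,2,3,5}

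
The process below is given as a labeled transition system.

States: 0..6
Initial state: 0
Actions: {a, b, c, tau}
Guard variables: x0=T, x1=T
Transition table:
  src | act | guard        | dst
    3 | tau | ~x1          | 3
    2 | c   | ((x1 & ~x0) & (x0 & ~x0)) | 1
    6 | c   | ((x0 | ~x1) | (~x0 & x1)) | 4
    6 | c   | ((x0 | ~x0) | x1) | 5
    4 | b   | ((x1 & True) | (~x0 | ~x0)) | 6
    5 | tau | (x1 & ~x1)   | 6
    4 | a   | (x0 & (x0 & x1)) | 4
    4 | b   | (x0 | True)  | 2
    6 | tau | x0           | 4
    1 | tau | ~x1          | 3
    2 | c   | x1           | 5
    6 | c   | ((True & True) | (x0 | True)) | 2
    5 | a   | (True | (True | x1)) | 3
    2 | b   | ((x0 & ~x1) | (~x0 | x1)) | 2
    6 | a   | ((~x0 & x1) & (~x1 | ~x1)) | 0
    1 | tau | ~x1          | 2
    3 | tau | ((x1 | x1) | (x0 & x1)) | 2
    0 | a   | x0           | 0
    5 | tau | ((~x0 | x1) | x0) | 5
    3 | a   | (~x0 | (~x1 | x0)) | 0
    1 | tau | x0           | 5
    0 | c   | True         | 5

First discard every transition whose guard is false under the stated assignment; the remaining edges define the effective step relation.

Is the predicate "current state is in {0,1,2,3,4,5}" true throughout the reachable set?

Answer: INVARIANT HOLDS

Analysis:
Inv-set: {0,1,2,3,4,5}
Reachable = {0,2,3,5}
  0: ✓
  2: ✓
  3: ✓
  5: ✓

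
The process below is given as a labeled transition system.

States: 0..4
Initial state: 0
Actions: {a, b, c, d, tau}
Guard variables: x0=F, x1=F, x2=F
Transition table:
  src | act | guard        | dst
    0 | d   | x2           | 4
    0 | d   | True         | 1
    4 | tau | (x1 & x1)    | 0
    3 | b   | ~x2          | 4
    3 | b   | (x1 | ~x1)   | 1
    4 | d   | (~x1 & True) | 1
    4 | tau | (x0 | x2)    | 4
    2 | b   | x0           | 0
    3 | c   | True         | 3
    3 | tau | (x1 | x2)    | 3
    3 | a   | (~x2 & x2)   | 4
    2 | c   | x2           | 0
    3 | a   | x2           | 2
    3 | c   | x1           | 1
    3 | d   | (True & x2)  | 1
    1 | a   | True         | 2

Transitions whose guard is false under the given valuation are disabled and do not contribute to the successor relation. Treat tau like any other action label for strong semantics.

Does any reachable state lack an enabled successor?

Reachable = {0,1,2}
  0: d→1  [1 exit(s)]
  1: a→2  [1 exit(s)]
  2: ∅  [STUCK]
trace reaching 2: d·a

Answer: DEADLOCK at state 2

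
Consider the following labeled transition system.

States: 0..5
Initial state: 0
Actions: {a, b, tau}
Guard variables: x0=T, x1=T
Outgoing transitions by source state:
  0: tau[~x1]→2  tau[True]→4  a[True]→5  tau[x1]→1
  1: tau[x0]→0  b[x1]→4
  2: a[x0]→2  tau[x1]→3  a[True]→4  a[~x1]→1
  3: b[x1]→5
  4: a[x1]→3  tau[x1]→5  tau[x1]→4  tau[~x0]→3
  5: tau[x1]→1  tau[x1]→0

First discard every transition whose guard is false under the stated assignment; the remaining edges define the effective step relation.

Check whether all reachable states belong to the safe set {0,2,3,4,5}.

Inv-set: {0,2,3,4,5}
Reach set: {0,1,3,4,5}
  0: ✓
  1: outside
  3: ✓
  4: ✓
  5: ✓
counterexample path to 1: tau

Answer: INVARIANT VIOLATED at state 1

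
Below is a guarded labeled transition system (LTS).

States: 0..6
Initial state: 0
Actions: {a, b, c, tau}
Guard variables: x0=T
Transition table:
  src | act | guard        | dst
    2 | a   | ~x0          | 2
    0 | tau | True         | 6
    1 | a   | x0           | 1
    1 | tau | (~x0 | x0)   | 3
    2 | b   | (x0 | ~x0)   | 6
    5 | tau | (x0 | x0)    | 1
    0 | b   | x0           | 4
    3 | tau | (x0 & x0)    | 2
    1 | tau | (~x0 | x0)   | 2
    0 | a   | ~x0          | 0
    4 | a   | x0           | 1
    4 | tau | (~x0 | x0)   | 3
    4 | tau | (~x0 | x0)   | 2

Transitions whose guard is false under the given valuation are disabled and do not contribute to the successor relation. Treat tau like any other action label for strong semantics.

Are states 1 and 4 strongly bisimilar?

Answer: BISIMILAR

Analysis:
Compute ~ classes (split until stable):
  π0 = {{0,1,2,3,4,5,6}}
  π1 = {{0},{1,4},{2},{3,5},{6}}
  π2 = {{0},{1,4},{2},{3},{5},{6}}
Fixed point at round 3; 6 class(es).
1∈{1,4}, 4∈{1,4}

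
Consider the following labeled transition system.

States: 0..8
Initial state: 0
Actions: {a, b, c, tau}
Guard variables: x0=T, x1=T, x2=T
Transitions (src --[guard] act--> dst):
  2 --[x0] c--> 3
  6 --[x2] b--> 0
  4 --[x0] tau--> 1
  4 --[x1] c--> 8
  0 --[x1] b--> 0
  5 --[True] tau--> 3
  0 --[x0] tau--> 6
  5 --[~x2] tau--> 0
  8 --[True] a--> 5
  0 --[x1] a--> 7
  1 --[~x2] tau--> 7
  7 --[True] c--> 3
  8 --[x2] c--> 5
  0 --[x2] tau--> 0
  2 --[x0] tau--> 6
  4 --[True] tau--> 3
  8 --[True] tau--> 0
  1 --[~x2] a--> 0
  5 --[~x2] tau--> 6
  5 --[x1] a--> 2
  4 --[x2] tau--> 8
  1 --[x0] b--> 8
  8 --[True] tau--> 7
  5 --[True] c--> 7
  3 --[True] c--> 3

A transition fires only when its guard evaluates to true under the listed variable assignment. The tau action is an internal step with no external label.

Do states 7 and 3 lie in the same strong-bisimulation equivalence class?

Answer: BISIMILAR

Analysis:
Compute ~ classes (split until stable):
  π0 = {{0,1,2,3,4,5,6,7,8}}
  π1 = {{0},{1,6},{2,4},{3,7},{5,8}}
  π2 = {{0},{1},{2},{3,7},{4},{5},{6},{8}}
8 equivalence class(es) (converged in 3)
class of 7: {3,7}; class of 3: {3,7}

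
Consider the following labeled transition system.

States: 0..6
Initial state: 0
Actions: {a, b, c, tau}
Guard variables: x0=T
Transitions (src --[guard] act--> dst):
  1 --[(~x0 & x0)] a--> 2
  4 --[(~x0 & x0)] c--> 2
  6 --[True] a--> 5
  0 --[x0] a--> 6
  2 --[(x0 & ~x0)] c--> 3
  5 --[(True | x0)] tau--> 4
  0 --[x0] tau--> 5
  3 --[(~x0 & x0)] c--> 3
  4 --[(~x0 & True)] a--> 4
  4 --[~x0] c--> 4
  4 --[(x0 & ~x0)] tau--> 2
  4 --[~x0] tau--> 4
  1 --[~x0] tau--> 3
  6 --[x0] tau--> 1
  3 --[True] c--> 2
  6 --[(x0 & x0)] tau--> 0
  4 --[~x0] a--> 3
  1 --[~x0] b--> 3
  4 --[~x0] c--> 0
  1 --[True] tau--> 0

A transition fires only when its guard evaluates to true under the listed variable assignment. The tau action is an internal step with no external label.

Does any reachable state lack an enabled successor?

Answer: DEADLOCK at state 4

Analysis:
Reachable = {0,1,4,5,6}
  0: a→6  tau→5  [2 exit(s)]
  1: tau→0  [1 exit(s)]
  4: ∅  [no exit]
  5: tau→4  [1 exit(s)]
  6: a→5  tau→0  tau→1  [3 exit(s)]
Path to 4: tau·tau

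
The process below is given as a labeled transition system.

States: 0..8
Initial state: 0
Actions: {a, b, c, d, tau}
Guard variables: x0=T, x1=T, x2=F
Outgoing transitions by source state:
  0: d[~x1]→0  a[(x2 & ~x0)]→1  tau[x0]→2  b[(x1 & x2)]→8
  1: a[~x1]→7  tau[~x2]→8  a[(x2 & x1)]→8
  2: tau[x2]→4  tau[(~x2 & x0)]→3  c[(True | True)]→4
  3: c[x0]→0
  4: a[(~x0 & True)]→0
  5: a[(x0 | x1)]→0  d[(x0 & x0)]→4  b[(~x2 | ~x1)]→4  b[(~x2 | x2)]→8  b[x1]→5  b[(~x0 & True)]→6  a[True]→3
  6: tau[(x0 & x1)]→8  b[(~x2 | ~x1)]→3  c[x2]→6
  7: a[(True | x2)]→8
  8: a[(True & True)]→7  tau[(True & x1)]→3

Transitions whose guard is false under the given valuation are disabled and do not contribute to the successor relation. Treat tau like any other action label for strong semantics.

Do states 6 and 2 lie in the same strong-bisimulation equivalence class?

Refine partition for ~:
  π0 = {{0,1,2,3,4,5,6,7,8}}
  π1 = {{0,1},{2},{3},{4},{5},{6},{7},{8}}
  π2 = {{0},{1},{2},{3},{4},{5},{6},{7},{8}}
stable after 3 split(s): 9 block(s)
class of 6: {6}; class of 2: {2}

Answer: NOT BISIMILAR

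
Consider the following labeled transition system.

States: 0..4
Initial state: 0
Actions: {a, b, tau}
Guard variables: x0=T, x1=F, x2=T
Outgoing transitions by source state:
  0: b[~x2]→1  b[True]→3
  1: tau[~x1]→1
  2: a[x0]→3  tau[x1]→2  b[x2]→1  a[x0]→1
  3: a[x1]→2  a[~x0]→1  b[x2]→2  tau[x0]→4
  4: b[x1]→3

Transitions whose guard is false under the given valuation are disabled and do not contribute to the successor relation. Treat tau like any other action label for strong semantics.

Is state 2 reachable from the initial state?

After dropping false guards: 7 live edges.
depth 0: {0}
depth 1: {3}  cumulative {0,3}
depth 2: {2,4}  cumulative {0,2,3,4}
depth 3: {1}  cumulative {0,1,2,3,4}
Reachable = {0,1,2,3,4}
witness 2: b·b

Answer: REACHABLE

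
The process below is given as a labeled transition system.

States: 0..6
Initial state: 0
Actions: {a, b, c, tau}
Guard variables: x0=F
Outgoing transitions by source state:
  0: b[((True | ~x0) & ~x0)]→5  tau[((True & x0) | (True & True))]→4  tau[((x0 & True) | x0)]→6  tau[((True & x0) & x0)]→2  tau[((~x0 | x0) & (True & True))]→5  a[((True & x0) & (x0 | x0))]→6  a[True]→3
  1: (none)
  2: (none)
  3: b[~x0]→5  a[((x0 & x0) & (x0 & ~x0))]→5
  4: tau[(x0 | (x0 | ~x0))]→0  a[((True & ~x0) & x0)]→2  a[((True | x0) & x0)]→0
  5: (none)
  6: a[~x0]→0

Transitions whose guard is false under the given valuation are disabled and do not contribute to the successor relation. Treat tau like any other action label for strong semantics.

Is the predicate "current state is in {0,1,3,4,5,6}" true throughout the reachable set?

Answer: INVARIANT HOLDS

Analysis:
Inv-set: {0,1,3,4,5,6}
Reachable = {0,3,4,5}
  0: safe
  3: safe
  4: safe
  5: safe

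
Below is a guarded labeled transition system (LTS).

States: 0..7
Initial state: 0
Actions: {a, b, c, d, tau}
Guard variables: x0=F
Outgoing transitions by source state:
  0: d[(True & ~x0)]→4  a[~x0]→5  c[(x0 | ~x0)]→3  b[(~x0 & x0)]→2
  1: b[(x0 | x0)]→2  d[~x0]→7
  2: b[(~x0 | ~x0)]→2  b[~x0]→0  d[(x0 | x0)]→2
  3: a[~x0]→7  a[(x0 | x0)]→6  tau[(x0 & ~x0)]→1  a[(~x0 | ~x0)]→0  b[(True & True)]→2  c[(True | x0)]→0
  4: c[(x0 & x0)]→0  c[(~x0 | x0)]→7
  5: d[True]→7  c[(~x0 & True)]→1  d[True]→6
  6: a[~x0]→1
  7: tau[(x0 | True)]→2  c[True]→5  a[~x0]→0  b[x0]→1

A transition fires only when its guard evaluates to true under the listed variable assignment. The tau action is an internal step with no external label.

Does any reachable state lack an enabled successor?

R = {0,1,2,3,4,5,6,7}
  0: a→5  c→3  d→4  [deg 3]
  1: d→7  [deg 1]
  2: b→0  b→2  [deg 2]
  3: a→0  a→7  b→2  c→0  [deg 4]
  4: c→7  [deg 1]
  5: c→1  d→6  d→7  [deg 3]
  6: a→1  [deg 1]
  7: a→0  c→5  tau→2  [deg 3]

Answer: DEADLOCK-FREE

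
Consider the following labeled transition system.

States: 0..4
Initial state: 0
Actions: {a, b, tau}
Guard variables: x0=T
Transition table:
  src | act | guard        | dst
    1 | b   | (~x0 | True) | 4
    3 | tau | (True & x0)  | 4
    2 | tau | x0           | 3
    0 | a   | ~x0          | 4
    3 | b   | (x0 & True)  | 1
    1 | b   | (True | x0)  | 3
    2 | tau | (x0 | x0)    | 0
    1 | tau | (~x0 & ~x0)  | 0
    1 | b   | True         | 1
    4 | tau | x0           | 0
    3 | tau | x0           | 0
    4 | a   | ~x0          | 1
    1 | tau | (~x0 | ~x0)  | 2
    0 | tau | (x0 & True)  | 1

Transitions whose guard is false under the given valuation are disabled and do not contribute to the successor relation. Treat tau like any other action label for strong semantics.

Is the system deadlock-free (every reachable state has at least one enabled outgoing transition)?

Answer: DEADLOCK-FREE

Working:
Reachable = {0,1,3,4}
  0: tau→1  [1 out]
  1: b→1  b→3  b→4  [3 out]
  3: b→1  tau→0  tau→4  [3 out]
  4: tau→0  [1 out]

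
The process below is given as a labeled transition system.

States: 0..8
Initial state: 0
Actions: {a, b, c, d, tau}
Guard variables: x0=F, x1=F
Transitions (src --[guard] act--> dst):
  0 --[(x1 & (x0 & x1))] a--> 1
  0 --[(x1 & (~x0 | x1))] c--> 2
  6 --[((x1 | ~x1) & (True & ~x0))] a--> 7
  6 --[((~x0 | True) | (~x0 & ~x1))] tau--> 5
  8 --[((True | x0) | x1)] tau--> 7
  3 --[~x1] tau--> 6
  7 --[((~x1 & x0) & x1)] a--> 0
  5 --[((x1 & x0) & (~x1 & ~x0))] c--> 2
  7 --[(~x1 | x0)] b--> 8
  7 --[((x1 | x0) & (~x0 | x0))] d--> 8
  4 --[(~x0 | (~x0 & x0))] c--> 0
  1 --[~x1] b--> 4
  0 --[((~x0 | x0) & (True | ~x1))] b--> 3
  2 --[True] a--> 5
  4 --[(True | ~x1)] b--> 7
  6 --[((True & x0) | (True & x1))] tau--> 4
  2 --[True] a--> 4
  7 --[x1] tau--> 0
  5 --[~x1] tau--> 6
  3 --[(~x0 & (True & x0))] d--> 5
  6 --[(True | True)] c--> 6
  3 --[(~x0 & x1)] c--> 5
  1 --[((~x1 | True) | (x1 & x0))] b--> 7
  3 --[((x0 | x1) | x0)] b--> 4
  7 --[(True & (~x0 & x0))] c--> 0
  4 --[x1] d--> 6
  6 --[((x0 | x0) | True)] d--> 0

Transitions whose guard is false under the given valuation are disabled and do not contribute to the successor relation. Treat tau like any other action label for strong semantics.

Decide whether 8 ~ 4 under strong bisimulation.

Answer: NOT BISIMILAR

Working:
Refine partition for ~:
  P[0] = {{0,1,2,3,4,5,6,7,8}}
  P[1] = {{0,1,7},{2},{3,5,8},{4},{6}}
  P[2] = {{0,7},{1},{2},{3,5},{4},{6},{8}}
  P[3] = {{0},{1},{2},{3,5},{4},{6},{7},{8}}
Fixed point at round 4; 8 class(es).
[8]={8}  [4]={4}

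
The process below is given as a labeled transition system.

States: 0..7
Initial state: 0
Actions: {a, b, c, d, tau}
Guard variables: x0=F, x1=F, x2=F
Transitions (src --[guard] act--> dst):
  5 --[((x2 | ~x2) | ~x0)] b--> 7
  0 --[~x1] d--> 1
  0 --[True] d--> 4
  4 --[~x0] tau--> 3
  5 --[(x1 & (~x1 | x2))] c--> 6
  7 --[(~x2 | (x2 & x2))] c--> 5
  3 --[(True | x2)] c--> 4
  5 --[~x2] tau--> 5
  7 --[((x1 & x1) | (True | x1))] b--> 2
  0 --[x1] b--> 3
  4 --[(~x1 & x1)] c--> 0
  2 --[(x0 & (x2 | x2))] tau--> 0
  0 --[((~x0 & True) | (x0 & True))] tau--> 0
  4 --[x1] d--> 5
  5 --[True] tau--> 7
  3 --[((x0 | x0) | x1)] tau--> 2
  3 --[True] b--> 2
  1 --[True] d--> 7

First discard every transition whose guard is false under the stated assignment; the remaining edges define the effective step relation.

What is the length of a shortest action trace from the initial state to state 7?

Answer: 2

Working:
BFS to 7:
  depth 0: {0}
  depth 1: {1,4}
  depth 2: {3,7}
7 enters at depth 2; path d·d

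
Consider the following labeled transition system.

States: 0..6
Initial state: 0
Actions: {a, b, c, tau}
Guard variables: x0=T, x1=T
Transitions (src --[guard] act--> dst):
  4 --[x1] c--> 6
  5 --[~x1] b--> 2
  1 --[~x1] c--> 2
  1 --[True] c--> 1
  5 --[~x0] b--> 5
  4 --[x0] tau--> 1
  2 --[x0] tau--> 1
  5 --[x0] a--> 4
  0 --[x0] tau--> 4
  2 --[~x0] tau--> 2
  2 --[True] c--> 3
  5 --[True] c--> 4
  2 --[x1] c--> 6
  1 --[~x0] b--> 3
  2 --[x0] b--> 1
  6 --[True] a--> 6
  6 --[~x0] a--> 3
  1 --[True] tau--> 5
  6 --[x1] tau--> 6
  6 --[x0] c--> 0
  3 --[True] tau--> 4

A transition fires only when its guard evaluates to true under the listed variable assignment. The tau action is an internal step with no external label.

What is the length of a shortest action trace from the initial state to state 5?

BFS to 5:
  Layer 0: {0}
  Layer 1: {4}
  Layer 2: {1,6}
  Layer 3: {5}
depth(5)=3, e.g. tau·tau·tau

Answer: 3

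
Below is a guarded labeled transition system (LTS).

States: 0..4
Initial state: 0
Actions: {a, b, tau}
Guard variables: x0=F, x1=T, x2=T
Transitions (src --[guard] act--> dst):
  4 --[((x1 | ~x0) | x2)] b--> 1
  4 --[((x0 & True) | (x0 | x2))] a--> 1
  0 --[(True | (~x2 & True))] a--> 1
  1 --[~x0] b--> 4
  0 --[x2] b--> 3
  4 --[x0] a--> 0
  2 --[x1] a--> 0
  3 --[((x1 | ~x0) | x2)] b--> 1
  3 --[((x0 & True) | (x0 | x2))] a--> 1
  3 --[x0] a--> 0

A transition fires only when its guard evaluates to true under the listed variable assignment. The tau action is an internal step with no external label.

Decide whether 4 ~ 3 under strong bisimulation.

Bisimulation quotient by refinement:
  π0 = {{0,1,2,3,4}}
  π1 = {{0,3,4},{1},{2}}
  π2 = {{0},{1},{2},{3,4}}
4 equivalence class(es) (converged in 3)
4∈{3,4}, 3∈{3,4}

Answer: BISIMILAR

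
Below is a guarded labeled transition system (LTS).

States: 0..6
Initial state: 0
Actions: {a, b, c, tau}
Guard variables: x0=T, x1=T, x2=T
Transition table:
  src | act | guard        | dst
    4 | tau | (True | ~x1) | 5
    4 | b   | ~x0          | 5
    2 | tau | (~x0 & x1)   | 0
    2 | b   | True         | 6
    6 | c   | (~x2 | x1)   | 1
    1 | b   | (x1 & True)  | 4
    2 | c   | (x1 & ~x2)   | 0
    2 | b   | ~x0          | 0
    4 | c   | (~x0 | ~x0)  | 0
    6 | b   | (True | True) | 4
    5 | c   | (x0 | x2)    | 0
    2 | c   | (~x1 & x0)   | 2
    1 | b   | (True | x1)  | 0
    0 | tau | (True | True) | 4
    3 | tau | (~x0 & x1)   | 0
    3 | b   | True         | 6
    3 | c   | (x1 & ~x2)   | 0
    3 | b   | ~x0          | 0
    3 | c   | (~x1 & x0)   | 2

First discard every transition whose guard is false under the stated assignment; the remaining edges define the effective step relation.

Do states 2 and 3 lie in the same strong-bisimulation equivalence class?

Answer: BISIMILAR

Working:
Bisimulation quotient by refinement:
  P[0] = {{0,1,2,3,4,5,6}}
  P[1] = {{0,4},{1,2,3},{5},{6}}
  P[2] = {{0},{1},{2,3},{4},{5},{6}}
6 equivalence class(es) (converged in 3)
[2]={2,3}  [3]={2,3}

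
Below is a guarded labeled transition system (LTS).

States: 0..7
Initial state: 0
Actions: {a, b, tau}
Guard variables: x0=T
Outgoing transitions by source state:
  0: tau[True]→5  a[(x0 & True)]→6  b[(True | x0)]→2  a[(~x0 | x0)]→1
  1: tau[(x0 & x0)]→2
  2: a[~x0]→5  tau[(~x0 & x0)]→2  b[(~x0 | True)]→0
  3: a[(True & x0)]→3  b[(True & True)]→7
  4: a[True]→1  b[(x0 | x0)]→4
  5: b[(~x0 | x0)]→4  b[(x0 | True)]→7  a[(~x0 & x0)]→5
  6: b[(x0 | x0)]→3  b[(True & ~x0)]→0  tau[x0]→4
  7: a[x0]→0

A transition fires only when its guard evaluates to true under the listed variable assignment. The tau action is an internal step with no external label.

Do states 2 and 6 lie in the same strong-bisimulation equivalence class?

Compute ~ classes (split until stable):
  P[0] = {{0,1,2,3,4,5,6,7}}
  P[1] = {{0},{1},{2,5},{3,4},{6},{7}}
  P[2] = {{0},{1},{2},{3},{4},{5},{6},{7}}
Fixed point at round 3; 8 class(es).
class of 2: {2}; class of 6: {6}

Answer: NOT BISIMILAR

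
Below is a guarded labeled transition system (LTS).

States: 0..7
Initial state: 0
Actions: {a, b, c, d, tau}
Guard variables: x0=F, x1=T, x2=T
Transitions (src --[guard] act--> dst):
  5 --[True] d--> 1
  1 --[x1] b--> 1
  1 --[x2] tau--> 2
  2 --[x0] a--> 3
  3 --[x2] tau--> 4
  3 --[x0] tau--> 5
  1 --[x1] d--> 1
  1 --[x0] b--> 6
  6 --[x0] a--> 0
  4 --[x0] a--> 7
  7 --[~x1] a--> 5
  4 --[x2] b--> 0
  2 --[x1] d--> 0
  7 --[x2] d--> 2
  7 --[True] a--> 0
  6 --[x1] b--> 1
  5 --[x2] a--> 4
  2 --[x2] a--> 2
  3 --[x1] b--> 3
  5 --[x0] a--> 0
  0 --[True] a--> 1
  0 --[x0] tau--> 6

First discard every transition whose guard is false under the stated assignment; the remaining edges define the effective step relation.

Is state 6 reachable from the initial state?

14 transition(s) survive guard evaluation.
L0 = {0}
L1 = {1}  now seen {0,1}
L2 = {2}  now seen {0,1,2}
Reachable = {0,1,2}

Answer: UNREACHABLE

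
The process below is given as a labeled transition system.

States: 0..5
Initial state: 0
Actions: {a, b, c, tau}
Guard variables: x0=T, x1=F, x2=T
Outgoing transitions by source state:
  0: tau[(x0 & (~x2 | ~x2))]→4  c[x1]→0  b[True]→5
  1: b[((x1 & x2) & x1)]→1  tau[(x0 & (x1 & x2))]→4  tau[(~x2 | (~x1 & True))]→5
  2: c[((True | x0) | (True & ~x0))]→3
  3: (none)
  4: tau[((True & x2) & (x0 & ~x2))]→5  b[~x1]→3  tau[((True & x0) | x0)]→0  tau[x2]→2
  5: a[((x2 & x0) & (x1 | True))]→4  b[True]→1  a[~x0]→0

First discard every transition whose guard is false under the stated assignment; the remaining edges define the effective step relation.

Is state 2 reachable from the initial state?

After dropping false guards: 8 live edges.
L0 = {0}
L1 = {5}  total {0,5}
L2 = {1,4}  total {0,1,4,5}
L3 = {2,3}  total {0,1,2,3,4,5}
Reach set: {0,1,2,3,4,5}
trace reaching 2: b·a·tau

Answer: REACHABLE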